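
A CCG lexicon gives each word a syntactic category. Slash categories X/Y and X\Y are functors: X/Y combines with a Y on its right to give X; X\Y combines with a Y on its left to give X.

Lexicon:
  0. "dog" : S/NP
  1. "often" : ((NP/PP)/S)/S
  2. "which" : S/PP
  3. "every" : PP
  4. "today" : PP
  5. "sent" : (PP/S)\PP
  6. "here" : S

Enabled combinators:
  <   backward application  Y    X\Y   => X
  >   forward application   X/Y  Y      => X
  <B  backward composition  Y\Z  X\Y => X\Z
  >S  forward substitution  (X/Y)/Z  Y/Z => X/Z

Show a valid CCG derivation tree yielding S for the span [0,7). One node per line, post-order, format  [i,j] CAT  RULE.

[0,7] S   >
  [0,1] "dog" : S/NP
  [1,7] NP   >
    [1,6] NP/S   >S
      [1,4] (NP/PP)/S   >
        [1,2] "often" : ((NP/PP)/S)/S
        [2,4] S   >
          [2,3] "which" : S/PP
          [3,4] "every" : PP
      [4,6] PP/S   <
        [4,5] "today" : PP
        [5,6] "sent" : (PP/S)\PP
    [6,7] "here" : S

[0,1] S/NP  lex  "dog"
[1,2] ((NP/PP)/S)/S  lex  "often"
[2,3] S/PP  lex  "which"
[3,4] PP  lex  "every"
[2,4] S  >  k=3
[1,4] (NP/PP)/S  >  k=2
[4,5] PP  lex  "today"
[5,6] (PP/S)\PP  lex  "sent"
[4,6] PP/S  <  k=5
[1,6] NP/S  >S  k=4
[6,7] S  lex  "here"
[1,7] NP  >  k=6
[0,7] S  >  k=1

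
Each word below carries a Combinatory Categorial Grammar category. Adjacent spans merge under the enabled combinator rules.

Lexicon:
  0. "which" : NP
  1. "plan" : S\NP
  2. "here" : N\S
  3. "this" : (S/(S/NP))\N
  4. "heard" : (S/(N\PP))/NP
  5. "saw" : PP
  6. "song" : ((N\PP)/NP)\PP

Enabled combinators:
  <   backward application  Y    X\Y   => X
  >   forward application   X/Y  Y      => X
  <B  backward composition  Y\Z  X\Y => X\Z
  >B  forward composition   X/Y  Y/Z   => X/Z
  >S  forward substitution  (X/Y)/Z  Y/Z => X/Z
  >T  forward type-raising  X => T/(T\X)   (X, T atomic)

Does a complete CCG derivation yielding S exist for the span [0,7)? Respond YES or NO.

[0,7] S   >
  [0,4] S/(S/NP)   <
    [0,3] N   <
      [0,2] S   >
        [0,1] S/(S\NP)   >T
          [0,1] "which" : NP
        [1,2] "plan" : S\NP
      [2,3] "here" : N\S
    [3,4] "this" : (S/(S/NP))\N
  [4,7] S/NP   >S
    [4,5] "heard" : (S/(N\PP))/NP
    [5,7] (N\PP)/NP   <
      [5,6] "saw" : PP
      [6,7] "song" : ((N\PP)/NP)\PP

YES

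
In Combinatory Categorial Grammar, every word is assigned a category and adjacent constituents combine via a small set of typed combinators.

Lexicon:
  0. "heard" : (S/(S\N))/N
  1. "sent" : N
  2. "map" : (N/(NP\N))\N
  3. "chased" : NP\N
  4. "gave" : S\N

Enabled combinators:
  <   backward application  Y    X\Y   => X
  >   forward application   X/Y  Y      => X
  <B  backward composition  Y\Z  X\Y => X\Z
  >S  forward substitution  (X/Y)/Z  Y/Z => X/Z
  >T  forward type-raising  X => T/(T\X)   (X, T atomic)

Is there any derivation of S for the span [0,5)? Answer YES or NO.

YES

[0,5] S   >
  [0,4] S/(S\N)   >
    [0,1] "heard" : (S/(S\N))/N
    [1,4] N   >
      [1,3] N/(NP\N)   <
        [1,2] "sent" : N
        [2,3] "map" : (N/(NP\N))\N
      [3,4] "chased" : NP\N
  [4,5] "gave" : S\N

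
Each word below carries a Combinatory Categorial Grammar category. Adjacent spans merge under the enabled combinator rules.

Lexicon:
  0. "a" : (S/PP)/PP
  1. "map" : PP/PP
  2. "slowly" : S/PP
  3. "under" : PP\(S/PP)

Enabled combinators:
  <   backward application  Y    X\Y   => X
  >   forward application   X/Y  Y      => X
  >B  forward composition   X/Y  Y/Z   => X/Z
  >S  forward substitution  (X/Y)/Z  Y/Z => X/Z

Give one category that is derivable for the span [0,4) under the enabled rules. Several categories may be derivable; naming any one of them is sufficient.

[0,4] S   >
  [0,2] S/PP   >S
    [0,1] "a" : (S/PP)/PP
    [1,2] "map" : PP/PP
  [2,4] PP   <
    [2,3] "slowly" : S/PP
    [3,4] "under" : PP\(S/PP)

S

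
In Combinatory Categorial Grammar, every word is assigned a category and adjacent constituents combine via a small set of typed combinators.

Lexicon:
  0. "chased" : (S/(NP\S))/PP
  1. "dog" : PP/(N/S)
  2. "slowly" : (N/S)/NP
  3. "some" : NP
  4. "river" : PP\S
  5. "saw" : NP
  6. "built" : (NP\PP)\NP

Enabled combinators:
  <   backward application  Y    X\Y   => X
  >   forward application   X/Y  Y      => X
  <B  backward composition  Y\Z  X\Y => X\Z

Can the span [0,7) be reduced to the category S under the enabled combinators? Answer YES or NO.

YES

[0,7] S   >
  [0,4] S/(NP\S)   >
    [0,1] "chased" : (S/(NP\S))/PP
    [1,4] PP   >
      [1,2] "dog" : PP/(N/S)
      [2,4] N/S   >
        [2,3] "slowly" : (N/S)/NP
        [3,4] "some" : NP
  [4,7] NP\S   <B
    [4,5] "river" : PP\S
    [5,7] NP\PP   <
      [5,6] "saw" : NP
      [6,7] "built" : (NP\PP)\NP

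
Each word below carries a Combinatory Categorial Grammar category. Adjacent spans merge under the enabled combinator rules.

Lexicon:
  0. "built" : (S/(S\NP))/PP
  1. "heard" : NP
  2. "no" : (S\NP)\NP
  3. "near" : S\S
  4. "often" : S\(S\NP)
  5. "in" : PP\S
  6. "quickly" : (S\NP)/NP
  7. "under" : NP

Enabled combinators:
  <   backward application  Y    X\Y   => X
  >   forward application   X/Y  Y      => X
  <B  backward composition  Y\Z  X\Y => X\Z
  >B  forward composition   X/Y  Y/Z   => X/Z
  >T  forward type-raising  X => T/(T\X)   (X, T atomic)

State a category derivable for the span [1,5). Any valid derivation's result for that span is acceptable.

[0,8] S   >
  [0,6] S/(S\NP)   >
    [0,1] "built" : (S/(S\NP))/PP
    [1,6] PP   <
      [1,5] S   <
        [1,4] S\NP   <B
          [1,3] S\NP   <
            [1,2] "heard" : NP
            [2,3] "no" : (S\NP)\NP
          [3,4] "near" : S\S
        [4,5] "often" : S\(S\NP)
      [5,6] "in" : PP\S
  [6,8] S\NP   >
    [6,7] "quickly" : (S\NP)/NP
    [7,8] "under" : NP

S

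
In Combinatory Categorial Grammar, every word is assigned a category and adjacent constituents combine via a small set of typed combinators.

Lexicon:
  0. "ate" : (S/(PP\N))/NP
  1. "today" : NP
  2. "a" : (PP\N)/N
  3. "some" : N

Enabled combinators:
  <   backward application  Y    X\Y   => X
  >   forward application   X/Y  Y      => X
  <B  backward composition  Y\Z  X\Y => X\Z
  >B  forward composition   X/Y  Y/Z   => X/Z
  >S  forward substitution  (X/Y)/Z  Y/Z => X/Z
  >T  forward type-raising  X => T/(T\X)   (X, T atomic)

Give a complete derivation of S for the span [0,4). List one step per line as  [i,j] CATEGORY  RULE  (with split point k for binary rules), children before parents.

[0,4] S   >
  [0,2] S/(PP\N)   >
    [0,1] "ate" : (S/(PP\N))/NP
    [1,2] "today" : NP
  [2,4] PP\N   >
    [2,3] "a" : (PP\N)/N
    [3,4] "some" : N

[0,1] (S/(PP\N))/NP  lex  "ate"
[1,2] NP  lex  "today"
[0,2] S/(PP\N)  >  k=1
[2,3] (PP\N)/N  lex  "a"
[3,4] N  lex  "some"
[2,4] PP\N  >  k=3
[0,4] S  >  k=2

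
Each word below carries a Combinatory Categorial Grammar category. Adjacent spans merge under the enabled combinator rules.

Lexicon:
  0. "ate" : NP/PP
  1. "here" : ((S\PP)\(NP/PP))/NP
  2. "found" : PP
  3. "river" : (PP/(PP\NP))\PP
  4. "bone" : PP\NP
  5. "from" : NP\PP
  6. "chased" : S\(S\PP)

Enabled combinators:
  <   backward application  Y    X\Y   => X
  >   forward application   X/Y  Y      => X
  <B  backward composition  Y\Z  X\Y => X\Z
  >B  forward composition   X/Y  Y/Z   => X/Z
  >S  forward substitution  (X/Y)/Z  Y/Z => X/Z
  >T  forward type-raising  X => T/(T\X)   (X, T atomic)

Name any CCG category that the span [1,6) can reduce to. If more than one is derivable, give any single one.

[0,7] S   <
  [0,6] S\PP   <
    [0,1] "ate" : NP/PP
    [1,6] (S\PP)\(NP/PP)   >
      [1,2] "here" : ((S\PP)\(NP/PP))/NP
      [2,6] NP   <
        [2,5] PP   >
          [2,4] PP/(PP\NP)   <
            [2,3] "found" : PP
            [3,4] "river" : (PP/(PP\NP))\PP
          [4,5] "bone" : PP\NP
        [5,6] "from" : NP\PP
  [6,7] "chased" : S\(S\PP)

(S\PP)\(NP/PP)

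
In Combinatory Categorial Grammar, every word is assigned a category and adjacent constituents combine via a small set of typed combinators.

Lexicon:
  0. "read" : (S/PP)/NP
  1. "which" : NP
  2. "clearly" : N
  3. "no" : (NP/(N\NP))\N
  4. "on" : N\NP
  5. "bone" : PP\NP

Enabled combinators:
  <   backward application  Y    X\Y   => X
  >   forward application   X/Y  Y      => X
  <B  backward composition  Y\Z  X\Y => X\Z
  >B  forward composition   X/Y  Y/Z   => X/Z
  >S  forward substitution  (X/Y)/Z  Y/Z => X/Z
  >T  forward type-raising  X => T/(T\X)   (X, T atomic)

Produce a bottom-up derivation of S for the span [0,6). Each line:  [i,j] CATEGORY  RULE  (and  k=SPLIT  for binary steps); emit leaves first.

[0,1] (S/PP)/NP  lex  "read"
[1,2] NP  lex  "which"
[0,2] S/PP  >  k=1
[2,3] N  lex  "clearly"
[3,4] (NP/(N\NP))\N  lex  "no"
[2,4] NP/(N\NP)  <  k=3
[4,5] N\NP  lex  "on"
[2,5] NP  >  k=4
[5,6] PP\NP  lex  "bone"
[2,6] PP  <  k=5
[0,6] S  >  k=2

[0,6] S   >
  [0,2] S/PP   >
    [0,1] "read" : (S/PP)/NP
    [1,2] "which" : NP
  [2,6] PP   <
    [2,5] NP   >
      [2,4] NP/(N\NP)   <
        [2,3] "clearly" : N
        [3,4] "no" : (NP/(N\NP))\N
      [4,5] "on" : N\NP
    [5,6] "bone" : PP\NP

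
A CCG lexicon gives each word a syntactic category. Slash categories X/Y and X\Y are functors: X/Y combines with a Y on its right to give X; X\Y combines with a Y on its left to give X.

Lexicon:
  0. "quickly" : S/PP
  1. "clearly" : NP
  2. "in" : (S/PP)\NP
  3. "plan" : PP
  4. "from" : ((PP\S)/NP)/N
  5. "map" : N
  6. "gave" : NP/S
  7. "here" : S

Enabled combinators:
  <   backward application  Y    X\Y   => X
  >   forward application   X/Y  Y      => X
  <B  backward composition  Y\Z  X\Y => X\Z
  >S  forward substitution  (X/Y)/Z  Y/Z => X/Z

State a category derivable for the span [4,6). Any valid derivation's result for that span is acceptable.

[0,8] S   >
  [0,1] "quickly" : S/PP
  [1,8] PP   <
    [1,4] S   >
      [1,3] S/PP   <
        [1,2] "clearly" : NP
        [2,3] "in" : (S/PP)\NP
      [3,4] "plan" : PP
    [4,8] PP\S   >
      [4,6] (PP\S)/NP   >
        [4,5] "from" : ((PP\S)/NP)/N
        [5,6] "map" : N
      [6,8] NP   >
        [6,7] "gave" : NP/S
        [7,8] "here" : S

(PP\S)/NP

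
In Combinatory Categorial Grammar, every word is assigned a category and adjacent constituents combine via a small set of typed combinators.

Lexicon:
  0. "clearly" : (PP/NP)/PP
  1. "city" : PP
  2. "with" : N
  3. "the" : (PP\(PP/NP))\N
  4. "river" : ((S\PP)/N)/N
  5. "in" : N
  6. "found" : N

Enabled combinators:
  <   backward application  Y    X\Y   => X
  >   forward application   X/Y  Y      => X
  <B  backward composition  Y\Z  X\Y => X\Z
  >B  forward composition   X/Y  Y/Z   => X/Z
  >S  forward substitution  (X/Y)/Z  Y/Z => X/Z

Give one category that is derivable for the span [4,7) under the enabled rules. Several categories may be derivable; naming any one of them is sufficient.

S\PP

[0,7] S   <
  [0,4] PP   <
    [0,2] PP/NP   >
      [0,1] "clearly" : (PP/NP)/PP
      [1,2] "city" : PP
    [2,4] PP\(PP/NP)   <
      [2,3] "with" : N
      [3,4] "the" : (PP\(PP/NP))\N
  [4,7] S\PP   >
    [4,6] (S\PP)/N   >
      [4,5] "river" : ((S\PP)/N)/N
      [5,6] "in" : N
    [6,7] "found" : N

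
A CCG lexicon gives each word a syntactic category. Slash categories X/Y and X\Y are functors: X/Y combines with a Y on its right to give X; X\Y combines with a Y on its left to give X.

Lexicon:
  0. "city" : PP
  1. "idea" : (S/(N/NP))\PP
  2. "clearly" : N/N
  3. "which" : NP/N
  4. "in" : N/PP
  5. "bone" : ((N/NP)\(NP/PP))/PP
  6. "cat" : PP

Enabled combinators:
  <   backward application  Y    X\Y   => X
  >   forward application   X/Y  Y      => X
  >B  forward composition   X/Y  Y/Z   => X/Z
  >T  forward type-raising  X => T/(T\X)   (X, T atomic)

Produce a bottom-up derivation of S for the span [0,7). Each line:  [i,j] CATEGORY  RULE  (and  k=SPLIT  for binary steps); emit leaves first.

[0,7] S   >
  [0,2] S/(N/NP)   <
    [0,1] "city" : PP
    [1,2] "idea" : (S/(N/NP))\PP
  [2,7] N/NP   >B
    [2,3] "clearly" : N/N
    [3,7] N/NP   <
      [3,5] NP/PP   >B
        [3,4] "which" : NP/N
        [4,5] "in" : N/PP
      [5,7] (N/NP)\(NP/PP)   >
        [5,6] "bone" : ((N/NP)\(NP/PP))/PP
        [6,7] "cat" : PP

[0,1] PP  lex  "city"
[1,2] (S/(N/NP))\PP  lex  "idea"
[0,2] S/(N/NP)  <  k=1
[2,3] N/N  lex  "clearly"
[3,4] NP/N  lex  "which"
[4,5] N/PP  lex  "in"
[3,5] NP/PP  >B  k=4
[5,6] ((N/NP)\(NP/PP))/PP  lex  "bone"
[6,7] PP  lex  "cat"
[5,7] (N/NP)\(NP/PP)  >  k=6
[3,7] N/NP  <  k=5
[2,7] N/NP  >B  k=3
[0,7] S  >  k=2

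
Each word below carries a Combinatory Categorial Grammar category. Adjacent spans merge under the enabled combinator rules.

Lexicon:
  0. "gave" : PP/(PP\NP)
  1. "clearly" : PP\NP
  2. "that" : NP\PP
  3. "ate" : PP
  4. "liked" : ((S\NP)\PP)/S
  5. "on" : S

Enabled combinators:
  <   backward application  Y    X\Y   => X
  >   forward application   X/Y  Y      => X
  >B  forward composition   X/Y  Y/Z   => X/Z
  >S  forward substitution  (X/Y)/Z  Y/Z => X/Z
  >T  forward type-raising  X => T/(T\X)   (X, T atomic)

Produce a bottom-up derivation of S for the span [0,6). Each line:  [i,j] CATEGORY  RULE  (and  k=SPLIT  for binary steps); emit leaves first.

[0,6] S   <
  [0,3] NP   <
    [0,2] PP   >
      [0,1] "gave" : PP/(PP\NP)
      [1,2] "clearly" : PP\NP
    [2,3] "that" : NP\PP
  [3,6] S\NP   <
    [3,4] "ate" : PP
    [4,6] (S\NP)\PP   >
      [4,5] "liked" : ((S\NP)\PP)/S
      [5,6] "on" : S

[0,1] PP/(PP\NP)  lex  "gave"
[1,2] PP\NP  lex  "clearly"
[0,2] PP  >  k=1
[2,3] NP\PP  lex  "that"
[0,3] NP  <  k=2
[3,4] PP  lex  "ate"
[4,5] ((S\NP)\PP)/S  lex  "liked"
[5,6] S  lex  "on"
[4,6] (S\NP)\PP  >  k=5
[3,6] S\NP  <  k=4
[0,6] S  <  k=3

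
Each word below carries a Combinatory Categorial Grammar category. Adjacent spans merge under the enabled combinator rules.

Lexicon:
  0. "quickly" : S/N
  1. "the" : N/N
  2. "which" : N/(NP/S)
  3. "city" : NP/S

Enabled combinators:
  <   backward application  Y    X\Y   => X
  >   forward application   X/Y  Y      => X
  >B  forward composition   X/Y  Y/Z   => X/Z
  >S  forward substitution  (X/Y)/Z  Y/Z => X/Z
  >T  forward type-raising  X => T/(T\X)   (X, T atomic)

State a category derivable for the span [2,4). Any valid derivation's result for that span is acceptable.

[0,4] S   >
  [0,2] S/N   >B
    [0,1] "quickly" : S/N
    [1,2] "the" : N/N
  [2,4] N   >
    [2,3] "which" : N/(NP/S)
    [3,4] "city" : NP/S

N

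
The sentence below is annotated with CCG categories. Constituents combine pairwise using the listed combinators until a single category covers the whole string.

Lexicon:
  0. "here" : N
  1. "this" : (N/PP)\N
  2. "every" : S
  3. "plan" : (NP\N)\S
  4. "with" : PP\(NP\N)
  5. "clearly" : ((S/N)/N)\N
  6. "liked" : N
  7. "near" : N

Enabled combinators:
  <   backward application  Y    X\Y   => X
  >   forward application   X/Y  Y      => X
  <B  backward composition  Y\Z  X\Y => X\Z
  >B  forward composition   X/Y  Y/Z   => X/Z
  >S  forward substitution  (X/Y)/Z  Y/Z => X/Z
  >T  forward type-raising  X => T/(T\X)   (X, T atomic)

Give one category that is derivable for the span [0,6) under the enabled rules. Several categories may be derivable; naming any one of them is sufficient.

[0,8] S   >
  [0,7] S/N   >
    [0,6] (S/N)/N   <
      [0,5] N   >
        [0,2] N/PP   <
          [0,1] "here" : N
          [1,2] "this" : (N/PP)\N
        [2,5] PP   <
          [2,3] "every" : S
          [3,5] PP\S   <B
            [3,4] "plan" : (NP\N)\S
            [4,5] "with" : PP\(NP\N)
      [5,6] "clearly" : ((S/N)/N)\N
    [6,7] "liked" : N
  [7,8] "near" : N

(S/N)/N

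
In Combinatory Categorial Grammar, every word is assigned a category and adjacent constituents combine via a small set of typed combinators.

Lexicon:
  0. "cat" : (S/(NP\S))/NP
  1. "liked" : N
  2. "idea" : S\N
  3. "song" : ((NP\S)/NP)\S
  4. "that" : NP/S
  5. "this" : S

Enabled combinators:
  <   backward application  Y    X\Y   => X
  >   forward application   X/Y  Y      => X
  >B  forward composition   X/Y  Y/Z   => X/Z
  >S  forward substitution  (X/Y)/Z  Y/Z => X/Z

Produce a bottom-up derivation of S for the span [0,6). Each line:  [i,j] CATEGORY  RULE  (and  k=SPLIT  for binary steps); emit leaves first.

[0,1] (S/(NP\S))/NP  lex  "cat"
[1,2] N  lex  "liked"
[2,3] S\N  lex  "idea"
[1,3] S  <  k=2
[3,4] ((NP\S)/NP)\S  lex  "song"
[1,4] (NP\S)/NP  <  k=3
[0,4] S/NP  >S  k=1
[4,5] NP/S  lex  "that"
[5,6] S  lex  "this"
[4,6] NP  >  k=5
[0,6] S  >  k=4

[0,6] S   >
  [0,4] S/NP   >S
    [0,1] "cat" : (S/(NP\S))/NP
    [1,4] (NP\S)/NP   <
      [1,3] S   <
        [1,2] "liked" : N
        [2,3] "idea" : S\N
      [3,4] "song" : ((NP\S)/NP)\S
  [4,6] NP   >
    [4,5] "that" : NP/S
    [5,6] "this" : S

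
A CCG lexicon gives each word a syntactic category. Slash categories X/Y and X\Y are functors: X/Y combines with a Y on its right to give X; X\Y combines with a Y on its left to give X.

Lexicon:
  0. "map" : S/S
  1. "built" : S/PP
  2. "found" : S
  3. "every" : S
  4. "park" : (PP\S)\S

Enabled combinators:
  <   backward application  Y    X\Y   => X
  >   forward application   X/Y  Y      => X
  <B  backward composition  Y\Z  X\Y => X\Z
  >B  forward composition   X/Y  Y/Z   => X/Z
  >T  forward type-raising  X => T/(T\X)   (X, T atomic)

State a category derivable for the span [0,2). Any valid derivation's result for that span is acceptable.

[0,5] S   >
  [0,2] S/PP   >B
    [0,1] "map" : S/S
    [1,2] "built" : S/PP
  [2,5] PP   >
    [2,3] PP/(PP\S)   >T
      [2,3] "found" : S
    [3,5] PP\S   <
      [3,4] "every" : S
      [4,5] "park" : (PP\S)\S

S/PP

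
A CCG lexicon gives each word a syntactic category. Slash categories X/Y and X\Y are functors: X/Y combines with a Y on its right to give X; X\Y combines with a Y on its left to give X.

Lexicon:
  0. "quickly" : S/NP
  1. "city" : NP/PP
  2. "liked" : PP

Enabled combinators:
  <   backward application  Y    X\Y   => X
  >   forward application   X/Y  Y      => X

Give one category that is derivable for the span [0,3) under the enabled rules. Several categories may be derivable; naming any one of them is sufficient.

[0,3] S   >
  [0,1] "quickly" : S/NP
  [1,3] NP   >
    [1,2] "city" : NP/PP
    [2,3] "liked" : PP

S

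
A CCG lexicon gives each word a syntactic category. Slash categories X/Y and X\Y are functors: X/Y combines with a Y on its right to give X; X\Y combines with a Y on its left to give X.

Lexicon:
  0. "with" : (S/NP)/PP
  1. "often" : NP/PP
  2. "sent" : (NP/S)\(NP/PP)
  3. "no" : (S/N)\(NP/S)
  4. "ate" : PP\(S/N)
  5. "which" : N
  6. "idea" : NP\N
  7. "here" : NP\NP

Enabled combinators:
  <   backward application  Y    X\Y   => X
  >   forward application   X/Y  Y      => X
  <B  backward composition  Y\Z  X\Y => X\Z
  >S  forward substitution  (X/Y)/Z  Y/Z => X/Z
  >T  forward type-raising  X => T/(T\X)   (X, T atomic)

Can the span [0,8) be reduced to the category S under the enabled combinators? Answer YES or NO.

[0,8] S   >
  [0,5] S/NP   >
    [0,1] "with" : (S/NP)/PP
    [1,5] PP   <
      [1,4] S/N   <
        [1,3] NP/S   <
          [1,2] "often" : NP/PP
          [2,3] "sent" : (NP/S)\(NP/PP)
        [3,4] "no" : (S/N)\(NP/S)
      [4,5] "ate" : PP\(S/N)
  [5,8] NP   <
    [5,6] "which" : N
    [6,8] NP\N   <B
      [6,7] "idea" : NP\N
      [7,8] "here" : NP\NP

YES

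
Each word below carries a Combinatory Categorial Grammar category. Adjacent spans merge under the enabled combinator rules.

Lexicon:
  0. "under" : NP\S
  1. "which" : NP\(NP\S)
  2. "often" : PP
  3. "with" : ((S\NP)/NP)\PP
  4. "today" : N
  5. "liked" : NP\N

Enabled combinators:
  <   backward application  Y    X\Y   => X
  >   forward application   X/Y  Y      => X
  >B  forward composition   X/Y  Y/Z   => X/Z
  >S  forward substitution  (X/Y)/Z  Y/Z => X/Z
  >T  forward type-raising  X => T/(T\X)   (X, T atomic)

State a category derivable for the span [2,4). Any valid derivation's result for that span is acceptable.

(S\NP)/NP

[0,6] S   <
  [0,2] NP   <
    [0,1] "under" : NP\S
    [1,2] "which" : NP\(NP\S)
  [2,6] S\NP   >
    [2,4] (S\NP)/NP   <
      [2,3] "often" : PP
      [3,4] "with" : ((S\NP)/NP)\PP
    [4,6] NP   <
      [4,5] "today" : N
      [5,6] "liked" : NP\N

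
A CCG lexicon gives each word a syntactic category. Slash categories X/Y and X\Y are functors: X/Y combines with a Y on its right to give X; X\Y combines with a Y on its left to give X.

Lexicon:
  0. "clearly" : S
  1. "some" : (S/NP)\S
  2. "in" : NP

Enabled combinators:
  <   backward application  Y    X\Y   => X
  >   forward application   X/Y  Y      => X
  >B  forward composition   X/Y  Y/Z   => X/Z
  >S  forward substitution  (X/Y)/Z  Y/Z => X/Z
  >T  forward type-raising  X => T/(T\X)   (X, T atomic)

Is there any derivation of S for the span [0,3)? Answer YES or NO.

YES

[0,3] S   >
  [0,2] S/NP   <
    [0,1] "clearly" : S
    [1,2] "some" : (S/NP)\S
  [2,3] "in" : NP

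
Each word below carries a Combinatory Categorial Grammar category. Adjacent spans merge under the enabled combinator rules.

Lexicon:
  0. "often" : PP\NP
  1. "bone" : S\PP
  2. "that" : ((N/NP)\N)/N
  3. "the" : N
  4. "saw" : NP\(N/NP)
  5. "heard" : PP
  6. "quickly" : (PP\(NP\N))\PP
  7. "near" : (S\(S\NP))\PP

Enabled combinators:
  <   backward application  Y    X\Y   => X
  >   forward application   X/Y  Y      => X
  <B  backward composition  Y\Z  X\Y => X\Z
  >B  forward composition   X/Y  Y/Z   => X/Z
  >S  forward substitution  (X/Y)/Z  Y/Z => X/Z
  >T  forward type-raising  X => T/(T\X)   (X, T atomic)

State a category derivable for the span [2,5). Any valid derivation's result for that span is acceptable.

NP\N

[0,8] S   <
  [0,2] S\NP   <B
    [0,1] "often" : PP\NP
    [1,2] "bone" : S\PP
  [2,8] S\(S\NP)   <
    [2,7] PP   <
      [2,5] NP\N   <B
        [2,4] (N/NP)\N   >
          [2,3] "that" : ((N/NP)\N)/N
          [3,4] "the" : N
        [4,5] "saw" : NP\(N/NP)
      [5,7] PP\(NP\N)   <
        [5,6] "heard" : PP
        [6,7] "quickly" : (PP\(NP\N))\PP
    [7,8] "near" : (S\(S\NP))\PP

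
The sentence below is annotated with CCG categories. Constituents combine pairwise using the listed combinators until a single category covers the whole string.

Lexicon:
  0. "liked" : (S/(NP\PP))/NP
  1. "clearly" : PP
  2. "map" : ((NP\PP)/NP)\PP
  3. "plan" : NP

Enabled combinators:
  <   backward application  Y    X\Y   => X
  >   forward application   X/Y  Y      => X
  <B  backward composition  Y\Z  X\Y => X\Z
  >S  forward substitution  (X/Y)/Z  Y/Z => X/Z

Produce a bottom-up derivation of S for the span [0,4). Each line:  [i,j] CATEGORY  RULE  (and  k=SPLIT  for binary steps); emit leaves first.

[0,1] (S/(NP\PP))/NP  lex  "liked"
[1,2] PP  lex  "clearly"
[2,3] ((NP\PP)/NP)\PP  lex  "map"
[1,3] (NP\PP)/NP  <  k=2
[0,3] S/NP  >S  k=1
[3,4] NP  lex  "plan"
[0,4] S  >  k=3

[0,4] S   >
  [0,3] S/NP   >S
    [0,1] "liked" : (S/(NP\PP))/NP
    [1,3] (NP\PP)/NP   <
      [1,2] "clearly" : PP
      [2,3] "map" : ((NP\PP)/NP)\PP
  [3,4] "plan" : NP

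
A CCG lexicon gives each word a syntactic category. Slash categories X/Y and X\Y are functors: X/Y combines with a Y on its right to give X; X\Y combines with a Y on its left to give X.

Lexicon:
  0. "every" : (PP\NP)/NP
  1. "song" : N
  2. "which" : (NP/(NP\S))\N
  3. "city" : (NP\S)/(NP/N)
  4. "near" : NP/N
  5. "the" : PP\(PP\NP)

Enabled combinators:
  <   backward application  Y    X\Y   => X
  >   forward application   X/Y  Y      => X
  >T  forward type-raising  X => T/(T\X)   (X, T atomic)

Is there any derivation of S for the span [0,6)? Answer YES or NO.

NO

(PP\NP)/NP N (NP/(NP\S))\N (NP\S)/(NP/N) NP/N PP\(PP\NP)
CKY chart[0,6] = {N/(N\PP), NP/(NP\PP), PP, PP/(PP\PP), S/(S\PP)}; S ∉ chart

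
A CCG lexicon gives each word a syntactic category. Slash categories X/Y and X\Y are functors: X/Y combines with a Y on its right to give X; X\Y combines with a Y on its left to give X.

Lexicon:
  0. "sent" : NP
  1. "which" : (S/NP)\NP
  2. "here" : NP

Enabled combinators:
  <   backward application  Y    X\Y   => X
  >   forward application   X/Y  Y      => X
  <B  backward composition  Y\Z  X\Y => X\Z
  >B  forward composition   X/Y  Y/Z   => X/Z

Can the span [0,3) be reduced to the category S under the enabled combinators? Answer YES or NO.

[0,3] S   >
  [0,2] S/NP   <
    [0,1] "sent" : NP
    [1,2] "which" : (S/NP)\NP
  [2,3] "here" : NP

YES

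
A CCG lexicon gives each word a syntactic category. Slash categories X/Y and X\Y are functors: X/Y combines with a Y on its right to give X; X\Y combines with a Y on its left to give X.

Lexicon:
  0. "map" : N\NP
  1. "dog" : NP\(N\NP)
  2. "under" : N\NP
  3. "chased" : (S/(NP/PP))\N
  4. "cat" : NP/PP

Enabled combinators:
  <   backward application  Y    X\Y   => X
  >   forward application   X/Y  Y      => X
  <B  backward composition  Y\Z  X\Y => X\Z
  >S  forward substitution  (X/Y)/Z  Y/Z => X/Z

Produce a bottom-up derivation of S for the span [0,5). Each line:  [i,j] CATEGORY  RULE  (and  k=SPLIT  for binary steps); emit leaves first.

[0,5] S   >
  [0,4] S/(NP/PP)   <
    [0,3] N   <
      [0,2] NP   <
        [0,1] "map" : N\NP
        [1,2] "dog" : NP\(N\NP)
      [2,3] "under" : N\NP
    [3,4] "chased" : (S/(NP/PP))\N
  [4,5] "cat" : NP/PP

[0,1] N\NP  lex  "map"
[1,2] NP\(N\NP)  lex  "dog"
[0,2] NP  <  k=1
[2,3] N\NP  lex  "under"
[0,3] N  <  k=2
[3,4] (S/(NP/PP))\N  lex  "chased"
[0,4] S/(NP/PP)  <  k=3
[4,5] NP/PP  lex  "cat"
[0,5] S  >  k=4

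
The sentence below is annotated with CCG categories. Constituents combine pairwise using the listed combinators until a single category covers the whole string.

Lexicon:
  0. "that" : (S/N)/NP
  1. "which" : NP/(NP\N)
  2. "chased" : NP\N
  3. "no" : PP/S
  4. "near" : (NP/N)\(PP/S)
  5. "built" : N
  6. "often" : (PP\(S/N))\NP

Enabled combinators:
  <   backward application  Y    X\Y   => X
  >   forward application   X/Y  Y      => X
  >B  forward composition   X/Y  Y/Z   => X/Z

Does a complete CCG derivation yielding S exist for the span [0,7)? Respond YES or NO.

NO

(S/N)/NP NP/(NP\N) NP\N PP/S (NP/N)\(PP/S) N (PP\(S/N))\NP
CKY chart[0,7] = {PP}; S ∉ chart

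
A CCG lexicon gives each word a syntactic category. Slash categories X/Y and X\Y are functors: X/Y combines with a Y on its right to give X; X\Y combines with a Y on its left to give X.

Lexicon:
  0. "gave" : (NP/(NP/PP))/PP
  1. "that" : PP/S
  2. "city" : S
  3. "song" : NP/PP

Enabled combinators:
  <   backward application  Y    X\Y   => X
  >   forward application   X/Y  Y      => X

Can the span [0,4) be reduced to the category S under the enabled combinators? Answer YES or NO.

NO

(NP/(NP/PP))/PP PP/S S NP/PP
CKY chart[0,4] = {NP}; S ∉ chart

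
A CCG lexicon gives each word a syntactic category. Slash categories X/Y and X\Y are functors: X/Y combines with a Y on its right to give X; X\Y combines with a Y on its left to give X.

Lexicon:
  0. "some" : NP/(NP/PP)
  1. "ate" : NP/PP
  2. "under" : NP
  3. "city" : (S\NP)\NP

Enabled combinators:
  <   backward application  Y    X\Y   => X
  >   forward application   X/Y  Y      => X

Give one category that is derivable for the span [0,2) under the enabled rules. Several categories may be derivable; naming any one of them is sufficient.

NP

[0,4] S   <
  [0,2] NP   >
    [0,1] "some" : NP/(NP/PP)
    [1,2] "ate" : NP/PP
  [2,4] S\NP   <
    [2,3] "under" : NP
    [3,4] "city" : (S\NP)\NP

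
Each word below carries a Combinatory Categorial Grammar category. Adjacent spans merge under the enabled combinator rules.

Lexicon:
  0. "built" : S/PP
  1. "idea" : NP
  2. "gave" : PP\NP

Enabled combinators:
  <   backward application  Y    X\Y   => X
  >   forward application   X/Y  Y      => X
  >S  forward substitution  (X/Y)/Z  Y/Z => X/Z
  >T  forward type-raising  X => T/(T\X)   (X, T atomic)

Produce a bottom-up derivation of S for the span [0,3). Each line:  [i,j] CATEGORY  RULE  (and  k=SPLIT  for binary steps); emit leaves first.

[0,3] S   >
  [0,1] "built" : S/PP
  [1,3] PP   >
    [1,2] PP/(PP\NP)   >T
      [1,2] "idea" : NP
    [2,3] "gave" : PP\NP

[0,1] S/PP  lex  "built"
[1,2] NP  lex  "idea"
[1,2] PP/(PP\NP)  >T
[2,3] PP\NP  lex  "gave"
[1,3] PP  >  k=2
[0,3] S  >  k=1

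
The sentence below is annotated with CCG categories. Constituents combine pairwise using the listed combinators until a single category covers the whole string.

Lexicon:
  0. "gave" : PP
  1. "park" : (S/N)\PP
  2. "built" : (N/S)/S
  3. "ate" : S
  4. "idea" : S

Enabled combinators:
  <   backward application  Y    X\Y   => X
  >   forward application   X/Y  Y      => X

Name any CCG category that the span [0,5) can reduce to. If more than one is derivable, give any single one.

S

[0,5] S   >
  [0,2] S/N   <
    [0,1] "gave" : PP
    [1,2] "park" : (S/N)\PP
  [2,5] N   >
    [2,4] N/S   >
      [2,3] "built" : (N/S)/S
      [3,4] "ate" : S
    [4,5] "idea" : S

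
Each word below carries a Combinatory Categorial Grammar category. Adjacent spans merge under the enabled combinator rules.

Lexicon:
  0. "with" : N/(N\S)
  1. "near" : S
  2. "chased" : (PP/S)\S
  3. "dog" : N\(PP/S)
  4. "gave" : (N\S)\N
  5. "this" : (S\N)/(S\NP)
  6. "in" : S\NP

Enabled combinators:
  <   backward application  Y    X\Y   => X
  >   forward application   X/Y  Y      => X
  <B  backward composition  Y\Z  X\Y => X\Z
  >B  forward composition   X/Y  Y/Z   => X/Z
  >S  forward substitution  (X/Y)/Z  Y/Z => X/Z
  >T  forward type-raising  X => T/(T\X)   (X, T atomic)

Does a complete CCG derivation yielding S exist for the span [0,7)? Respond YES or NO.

YES

[0,7] S   <
  [0,5] N   >
    [0,1] "with" : N/(N\S)
    [1,5] N\S   <
      [1,4] N   <
        [1,2] "near" : S
        [2,4] N\S   <B
          [2,3] "chased" : (PP/S)\S
          [3,4] "dog" : N\(PP/S)
      [4,5] "gave" : (N\S)\N
  [5,7] S\N   >
    [5,6] "this" : (S\N)/(S\NP)
    [6,7] "in" : S\NP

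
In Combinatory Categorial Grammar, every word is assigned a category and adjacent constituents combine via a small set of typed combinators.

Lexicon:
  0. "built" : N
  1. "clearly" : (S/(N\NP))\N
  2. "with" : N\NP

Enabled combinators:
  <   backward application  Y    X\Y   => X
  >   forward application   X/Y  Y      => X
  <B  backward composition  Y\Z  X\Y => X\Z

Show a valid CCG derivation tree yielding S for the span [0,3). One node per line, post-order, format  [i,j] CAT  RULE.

[0,1] N  lex  "built"
[1,2] (S/(N\NP))\N  lex  "clearly"
[0,2] S/(N\NP)  <  k=1
[2,3] N\NP  lex  "with"
[0,3] S  >  k=2

[0,3] S   >
  [0,2] S/(N\NP)   <
    [0,1] "built" : N
    [1,2] "clearly" : (S/(N\NP))\N
  [2,3] "with" : N\NP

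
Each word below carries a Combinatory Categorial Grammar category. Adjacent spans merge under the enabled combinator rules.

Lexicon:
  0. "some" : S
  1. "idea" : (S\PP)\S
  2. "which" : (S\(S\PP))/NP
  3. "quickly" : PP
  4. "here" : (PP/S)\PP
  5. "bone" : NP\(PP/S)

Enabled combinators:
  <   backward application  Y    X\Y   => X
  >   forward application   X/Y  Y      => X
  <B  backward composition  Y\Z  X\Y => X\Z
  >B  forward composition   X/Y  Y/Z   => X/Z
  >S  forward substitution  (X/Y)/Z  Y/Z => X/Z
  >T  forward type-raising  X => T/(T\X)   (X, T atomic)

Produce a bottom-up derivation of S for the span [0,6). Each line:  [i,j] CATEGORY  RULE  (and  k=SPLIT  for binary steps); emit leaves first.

[0,1] S  lex  "some"
[1,2] (S\PP)\S  lex  "idea"
[0,2] S\PP  <  k=1
[2,3] (S\(S\PP))/NP  lex  "which"
[3,4] PP  lex  "quickly"
[3,4] NP/(NP\PP)  >T
[4,5] (PP/S)\PP  lex  "here"
[5,6] NP\(PP/S)  lex  "bone"
[4,6] NP\PP  <B  k=5
[3,6] NP  >  k=4
[2,6] S\(S\PP)  >  k=3
[0,6] S  <  k=2

[0,6] S   <
  [0,2] S\PP   <
    [0,1] "some" : S
    [1,2] "idea" : (S\PP)\S
  [2,6] S\(S\PP)   >
    [2,3] "which" : (S\(S\PP))/NP
    [3,6] NP   >
      [3,4] NP/(NP\PP)   >T
        [3,4] "quickly" : PP
      [4,6] NP\PP   <B
        [4,5] "here" : (PP/S)\PP
        [5,6] "bone" : NP\(PP/S)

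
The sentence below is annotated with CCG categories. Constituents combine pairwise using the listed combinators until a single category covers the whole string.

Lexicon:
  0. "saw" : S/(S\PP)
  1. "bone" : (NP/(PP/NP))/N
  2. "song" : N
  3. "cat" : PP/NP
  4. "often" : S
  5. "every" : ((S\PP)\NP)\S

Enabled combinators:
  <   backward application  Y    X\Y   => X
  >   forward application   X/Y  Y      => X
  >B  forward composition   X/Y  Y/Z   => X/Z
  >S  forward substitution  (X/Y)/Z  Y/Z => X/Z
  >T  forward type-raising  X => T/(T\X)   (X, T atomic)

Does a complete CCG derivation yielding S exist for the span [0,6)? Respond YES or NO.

YES

[0,6] S   >
  [0,1] "saw" : S/(S\PP)
  [1,6] S\PP   <
    [1,4] NP   >
      [1,3] NP/(PP/NP)   >
        [1,2] "bone" : (NP/(PP/NP))/N
        [2,3] "song" : N
      [3,4] "cat" : PP/NP
    [4,6] (S\PP)\NP   <
      [4,5] "often" : S
      [5,6] "every" : ((S\PP)\NP)\S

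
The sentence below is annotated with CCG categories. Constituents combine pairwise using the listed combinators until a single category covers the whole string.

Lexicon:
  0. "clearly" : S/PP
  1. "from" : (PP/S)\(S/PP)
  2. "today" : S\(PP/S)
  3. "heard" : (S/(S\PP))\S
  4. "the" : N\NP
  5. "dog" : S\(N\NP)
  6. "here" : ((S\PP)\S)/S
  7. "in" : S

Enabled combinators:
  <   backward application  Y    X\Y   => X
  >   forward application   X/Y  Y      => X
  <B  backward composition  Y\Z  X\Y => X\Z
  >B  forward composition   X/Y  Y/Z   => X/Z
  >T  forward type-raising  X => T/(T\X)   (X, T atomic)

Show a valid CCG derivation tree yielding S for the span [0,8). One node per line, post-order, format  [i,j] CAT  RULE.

[0,1] S/PP  lex  "clearly"
[1,2] (PP/S)\(S/PP)  lex  "from"
[0,2] PP/S  <  k=1
[2,3] S\(PP/S)  lex  "today"
[0,3] S  <  k=2
[3,4] (S/(S\PP))\S  lex  "heard"
[0,4] S/(S\PP)  <  k=3
[4,5] N\NP  lex  "the"
[5,6] S\(N\NP)  lex  "dog"
[4,6] S  <  k=5
[6,7] ((S\PP)\S)/S  lex  "here"
[7,8] S  lex  "in"
[6,8] (S\PP)\S  >  k=7
[4,8] S\PP  <  k=6
[0,8] S  >  k=4

[0,8] S   >
  [0,4] S/(S\PP)   <
    [0,3] S   <
      [0,2] PP/S   <
        [0,1] "clearly" : S/PP
        [1,2] "from" : (PP/S)\(S/PP)
      [2,3] "today" : S\(PP/S)
    [3,4] "heard" : (S/(S\PP))\S
  [4,8] S\PP   <
    [4,6] S   <
      [4,5] "the" : N\NP
      [5,6] "dog" : S\(N\NP)
    [6,8] (S\PP)\S   >
      [6,7] "here" : ((S\PP)\S)/S
      [7,8] "in" : S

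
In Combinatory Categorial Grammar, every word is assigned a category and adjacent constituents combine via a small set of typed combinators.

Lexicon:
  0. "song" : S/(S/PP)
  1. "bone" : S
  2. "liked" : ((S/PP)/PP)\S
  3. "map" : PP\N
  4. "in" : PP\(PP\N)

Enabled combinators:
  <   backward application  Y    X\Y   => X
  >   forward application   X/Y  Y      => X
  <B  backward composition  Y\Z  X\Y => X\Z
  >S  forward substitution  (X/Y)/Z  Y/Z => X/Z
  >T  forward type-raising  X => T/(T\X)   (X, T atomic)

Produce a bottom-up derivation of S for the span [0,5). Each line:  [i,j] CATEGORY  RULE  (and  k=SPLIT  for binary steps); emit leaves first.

[0,5] S   >
  [0,1] "song" : S/(S/PP)
  [1,5] S/PP   >
    [1,3] (S/PP)/PP   <
      [1,2] "bone" : S
      [2,3] "liked" : ((S/PP)/PP)\S
    [3,5] PP   <
      [3,4] "map" : PP\N
      [4,5] "in" : PP\(PP\N)

[0,1] S/(S/PP)  lex  "song"
[1,2] S  lex  "bone"
[2,3] ((S/PP)/PP)\S  lex  "liked"
[1,3] (S/PP)/PP  <  k=2
[3,4] PP\N  lex  "map"
[4,5] PP\(PP\N)  lex  "in"
[3,5] PP  <  k=4
[1,5] S/PP  >  k=3
[0,5] S  >  k=1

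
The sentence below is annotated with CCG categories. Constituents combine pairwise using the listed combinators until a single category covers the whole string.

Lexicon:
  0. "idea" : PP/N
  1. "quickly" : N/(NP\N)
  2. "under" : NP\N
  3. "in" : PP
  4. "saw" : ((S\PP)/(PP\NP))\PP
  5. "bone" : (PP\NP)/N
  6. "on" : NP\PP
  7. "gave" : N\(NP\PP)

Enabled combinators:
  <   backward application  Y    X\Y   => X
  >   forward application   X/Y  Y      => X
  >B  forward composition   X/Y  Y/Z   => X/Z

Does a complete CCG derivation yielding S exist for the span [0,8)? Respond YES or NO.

[0,8] S   <
  [0,3] PP   >
    [0,1] "idea" : PP/N
    [1,3] N   >
      [1,2] "quickly" : N/(NP\N)
      [2,3] "under" : NP\N
  [3,8] S\PP   >
    [3,5] (S\PP)/(PP\NP)   <
      [3,4] "in" : PP
      [4,5] "saw" : ((S\PP)/(PP\NP))\PP
    [5,8] PP\NP   >
      [5,6] "bone" : (PP\NP)/N
      [6,8] N   <
        [6,7] "on" : NP\PP
        [7,8] "gave" : N\(NP\PP)

YES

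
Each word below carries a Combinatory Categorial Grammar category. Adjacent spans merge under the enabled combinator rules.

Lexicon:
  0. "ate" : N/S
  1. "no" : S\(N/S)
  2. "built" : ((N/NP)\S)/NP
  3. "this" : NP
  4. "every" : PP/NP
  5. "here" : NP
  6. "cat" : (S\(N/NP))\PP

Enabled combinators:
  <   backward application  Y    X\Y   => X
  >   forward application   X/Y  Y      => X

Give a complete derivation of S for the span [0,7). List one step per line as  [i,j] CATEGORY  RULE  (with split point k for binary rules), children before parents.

[0,1] N/S  lex  "ate"
[1,2] S\(N/S)  lex  "no"
[0,2] S  <  k=1
[2,3] ((N/NP)\S)/NP  lex  "built"
[3,4] NP  lex  "this"
[2,4] (N/NP)\S  >  k=3
[0,4] N/NP  <  k=2
[4,5] PP/NP  lex  "every"
[5,6] NP  lex  "here"
[4,6] PP  >  k=5
[6,7] (S\(N/NP))\PP  lex  "cat"
[4,7] S\(N/NP)  <  k=6
[0,7] S  <  k=4

[0,7] S   <
  [0,4] N/NP   <
    [0,2] S   <
      [0,1] "ate" : N/S
      [1,2] "no" : S\(N/S)
    [2,4] (N/NP)\S   >
      [2,3] "built" : ((N/NP)\S)/NP
      [3,4] "this" : NP
  [4,7] S\(N/NP)   <
    [4,6] PP   >
      [4,5] "every" : PP/NP
      [5,6] "here" : NP
    [6,7] "cat" : (S\(N/NP))\PP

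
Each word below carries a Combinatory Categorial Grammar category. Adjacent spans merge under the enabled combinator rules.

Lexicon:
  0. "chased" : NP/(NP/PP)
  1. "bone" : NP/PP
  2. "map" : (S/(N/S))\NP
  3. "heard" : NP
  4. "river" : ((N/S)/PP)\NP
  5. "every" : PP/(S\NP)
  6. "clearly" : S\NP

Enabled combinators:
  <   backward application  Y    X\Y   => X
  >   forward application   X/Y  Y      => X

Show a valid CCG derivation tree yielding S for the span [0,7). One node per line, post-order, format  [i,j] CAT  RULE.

[0,1] NP/(NP/PP)  lex  "chased"
[1,2] NP/PP  lex  "bone"
[0,2] NP  >  k=1
[2,3] (S/(N/S))\NP  lex  "map"
[0,3] S/(N/S)  <  k=2
[3,4] NP  lex  "heard"
[4,5] ((N/S)/PP)\NP  lex  "river"
[3,5] (N/S)/PP  <  k=4
[5,6] PP/(S\NP)  lex  "every"
[6,7] S\NP  lex  "clearly"
[5,7] PP  >  k=6
[3,7] N/S  >  k=5
[0,7] S  >  k=3

[0,7] S   >
  [0,3] S/(N/S)   <
    [0,2] NP   >
      [0,1] "chased" : NP/(NP/PP)
      [1,2] "bone" : NP/PP
    [2,3] "map" : (S/(N/S))\NP
  [3,7] N/S   >
    [3,5] (N/S)/PP   <
      [3,4] "heard" : NP
      [4,5] "river" : ((N/S)/PP)\NP
    [5,7] PP   >
      [5,6] "every" : PP/(S\NP)
      [6,7] "clearly" : S\NP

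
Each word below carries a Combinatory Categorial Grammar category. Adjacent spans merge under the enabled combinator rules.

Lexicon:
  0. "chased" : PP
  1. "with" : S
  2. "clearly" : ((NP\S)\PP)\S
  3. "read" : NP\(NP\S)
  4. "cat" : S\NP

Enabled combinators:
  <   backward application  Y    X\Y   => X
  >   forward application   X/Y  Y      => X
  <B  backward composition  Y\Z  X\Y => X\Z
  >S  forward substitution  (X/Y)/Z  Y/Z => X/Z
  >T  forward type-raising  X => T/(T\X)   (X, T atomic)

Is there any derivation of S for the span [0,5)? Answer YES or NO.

YES

[0,5] S   <
  [0,4] NP   <
    [0,3] NP\S   <
      [0,1] "chased" : PP
      [1,3] (NP\S)\PP   <
        [1,2] "with" : S
        [2,3] "clearly" : ((NP\S)\PP)\S
    [3,4] "read" : NP\(NP\S)
  [4,5] "cat" : S\NP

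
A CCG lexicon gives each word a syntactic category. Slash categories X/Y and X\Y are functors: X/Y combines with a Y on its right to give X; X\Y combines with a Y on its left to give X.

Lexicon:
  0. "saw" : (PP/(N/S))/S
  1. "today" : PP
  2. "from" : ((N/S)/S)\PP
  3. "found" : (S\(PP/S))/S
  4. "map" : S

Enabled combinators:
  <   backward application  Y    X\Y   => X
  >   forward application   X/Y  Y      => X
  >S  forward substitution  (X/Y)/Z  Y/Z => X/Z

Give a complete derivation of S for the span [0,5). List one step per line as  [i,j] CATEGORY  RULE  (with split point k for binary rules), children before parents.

[0,1] (PP/(N/S))/S  lex  "saw"
[1,2] PP  lex  "today"
[2,3] ((N/S)/S)\PP  lex  "from"
[1,3] (N/S)/S  <  k=2
[0,3] PP/S  >S  k=1
[3,4] (S\(PP/S))/S  lex  "found"
[4,5] S  lex  "map"
[3,5] S\(PP/S)  >  k=4
[0,5] S  <  k=3

[0,5] S   <
  [0,3] PP/S   >S
    [0,1] "saw" : (PP/(N/S))/S
    [1,3] (N/S)/S   <
      [1,2] "today" : PP
      [2,3] "from" : ((N/S)/S)\PP
  [3,5] S\(PP/S)   >
    [3,4] "found" : (S\(PP/S))/S
    [4,5] "map" : S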